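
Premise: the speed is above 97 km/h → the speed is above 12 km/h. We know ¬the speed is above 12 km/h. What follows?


Modus tollens: P → Q, ¬Q ⊢ ¬P
P: the speed is above 97 km/h
Q: the speed is above 12 km/h
We have P → Q and Q is false.
By modus tollens, P must be false.

It is not the case that the speed is above 97 km/h


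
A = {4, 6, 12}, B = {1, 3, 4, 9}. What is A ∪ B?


A = {4, 6, 12}
B = {1, 3, 4, 9}
Operation: union
All elements combined: 1, 3, 4, 6, 9, 12

{1, 3, 4, 6, 9, 12}


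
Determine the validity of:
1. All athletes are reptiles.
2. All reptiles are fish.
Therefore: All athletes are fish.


Premise 1: All athletes are reptiles.
Premise 2: All reptiles are fish.
Conclusion: All athletes are fish.
Barbara syllogism (AAA-1): All A are B, All B are C → All A are C.
Middle term (reptiles) distributed in premise 2.

Valid


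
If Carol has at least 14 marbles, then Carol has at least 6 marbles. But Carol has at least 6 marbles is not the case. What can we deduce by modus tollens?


Modus tollens: P → Q, ¬Q ⊢ ¬P
P: Carol has at least 14 marbles
Q: Carol has at least 6 marbles
We have P → Q and Q is false.
By modus tollens, P must be false.

It is not the case that Carol has at least 14 marbles


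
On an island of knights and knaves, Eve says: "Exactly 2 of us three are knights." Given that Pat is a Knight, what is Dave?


Eve claims exactly 2 knights among Eve, Pat, Dave.
Given: Pat is a Knight.

Case 1: Eve is a Knight (tells truth)
  Then exactly 2 of the three are knights.
  Counting Eve, Pat: 2 knight(s) so far. Need 0 more → Dave = Knave.
Case 2: Eve is a Knave (lies)
  Then the count is NOT 2.
  If Dave = Knight, count = 2 = 2 → claim would be true, contradicts lie.
  If Dave = Knave, count = 1 ≠ 2 → lie confirmed ✓

Dave is a Knave.

Knave


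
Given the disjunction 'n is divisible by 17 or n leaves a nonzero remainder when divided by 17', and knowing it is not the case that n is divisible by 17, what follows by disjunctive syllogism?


Disjunctive syllogism: P ∨ Q, ¬P ⊢ Q
Disjunction: n is divisible by 17 ∨ n leaves a nonzero remainder when divided by 17
We know it is not the case that n is divisible by 17.
By disjunctive syllogism, the other disjunct must be true.

n leaves a nonzero remainder when divided by 17


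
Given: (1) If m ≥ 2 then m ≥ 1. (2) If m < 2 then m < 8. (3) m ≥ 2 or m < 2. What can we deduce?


Constructive dilemma: (P → Q) ∧ (R → S), P ∨ R ⊢ Q ∨ S
Premise 1: m ≥ 2 → m ≥ 1
Premise 2: m < 2 → m < 8
Premise 3: m ≥ 2 ∨ m < 2
Case 1: Assuming m ≥ 2, then by Premise 1, m ≥ 1.
Case 2: Assuming m < 2, then by Premise 2, m < 8.
Since one of m ≥ 2 or m < 2 must hold, we get m ≥ 1 or m < 8.

m ≥ 1 or m < 8.


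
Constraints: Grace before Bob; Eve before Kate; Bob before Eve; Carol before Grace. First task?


Constraints: Grace before Bob; Eve before Kate; Bob before Eve; Carol before Grace
The first task can have nothing scheduled before it, so it must never appear on the right of a 'before'.
Tasks appearing after some 'before': Bob, Kate, Eve, Grace.
The only task not in that list is Carol → it is first.

Carol


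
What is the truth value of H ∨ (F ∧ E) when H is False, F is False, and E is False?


H = False, F = False, E = False
Step 1: F ∧ E = False AND False = False
Step 2: H ∨ False = False OR False = False
AND evaluated first (higher precedence); then OR applied.

False


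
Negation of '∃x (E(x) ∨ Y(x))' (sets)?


Original: ∃x (E(x) ∨ Y(x))
Rule: ¬∀→∃, ¬∃→∀, negate predicate.
Negation: ∀x (¬E(x) ∧ ¬Y(x))

∀x (¬E(x) ∧ ¬Y(x))


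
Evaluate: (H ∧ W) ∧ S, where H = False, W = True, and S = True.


H = False, W = True, S = True
Step 1: H ∧ W = False AND True = False
Step 2: False ∧ S = False AND True = False
AND is true only when ALL operands are true.

False


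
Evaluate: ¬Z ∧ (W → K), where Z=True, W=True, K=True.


Z = True, W = True, K = True
Expression: ¬Z ∧ (W → K)
Step 1: ¬Z = NOT True = False
Step 2: W → K = True → True (false only if W=True, K=False) = True
Step 3: (False) ∧ (True) = False AND True = False

False


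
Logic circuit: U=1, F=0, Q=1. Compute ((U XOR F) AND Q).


U XOR F = 1^0 = 1
1 AND 1 = 1

1


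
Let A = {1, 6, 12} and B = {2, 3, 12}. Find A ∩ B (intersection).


A = {1, 6, 12}
B = {2, 3, 12}
Operation: intersection
Elements in both: 12

{12}


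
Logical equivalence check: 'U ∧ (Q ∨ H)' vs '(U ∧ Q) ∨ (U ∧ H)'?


Expression 1: U ∧ (Q ∨ H)
Expression 2: (U ∧ Q) ∨ (U ∧ H)
Truth table (U Q H | Expr1 Expr2):
  T T T |   T     T
  T T F |   T     T
  T F T |   T     T
  T F F |   F     F
  F T T |   F     F
  F T F |   F     F
  F F T |   F     F
  F F F |   F     F
All 8 rows agree, so the expressions are logically equivalent.

Yes


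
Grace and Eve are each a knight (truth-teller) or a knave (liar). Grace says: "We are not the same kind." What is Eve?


Grace says: "We are not the same kind."
Case 1: Grace is a Knight (truth-teller)
  Statement is true → they ARE different → Eve is a Knave
Case 2: Grace is a Knave (liar)
  Statement is false → they are NOT different → Eve is a Knave
In both cases, Eve is a Knave.

Knave


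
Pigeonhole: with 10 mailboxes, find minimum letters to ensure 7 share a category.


Pigeonhole: to guarantee k in one of n categories, need (k-1)×n + 1.
k = 7, n = 10
Minimum = (7-1) × 10 + 1 = 6 × 10 + 1

61


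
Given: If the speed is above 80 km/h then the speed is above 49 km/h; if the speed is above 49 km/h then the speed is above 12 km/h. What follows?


Hypothetical syllogism: P → Q, Q → R ⊢ P → R
Premise 1: the speed is above 80 km/h → the speed is above 49 km/h
Premise 2: the speed is above 49 km/h → the speed is above 12 km/h
Chain the implications: the middle term (the speed is above 49 km/h) links the two.
Conclusion: If the speed is above 80 km/h, then the speed is above 12 km/h.

If the speed is above 80 km/h, then the speed is above 12 km/h.


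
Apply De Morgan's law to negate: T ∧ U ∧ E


De Morgan's law: ¬(P ∧ Q ∧ R) ≡ ¬P ∨ ¬Q ∨ ¬R
¬(T ∧ U ∧ E) = ¬T ∨ ¬U ∨ ¬E

¬T ∨ ¬U ∨ ¬E


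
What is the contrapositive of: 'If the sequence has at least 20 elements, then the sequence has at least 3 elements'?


Original: If the sequence has at least 20 elements, then the sequence has at least 3 elements
Contrapositive: If ¬Q, then ¬P
Negate Q: not (the sequence has at least 3 elements)
Negate P: not (the sequence has at least 20 elements)

If not (the sequence has at least 3 elements), then not (the sequence has at least 20 elements).


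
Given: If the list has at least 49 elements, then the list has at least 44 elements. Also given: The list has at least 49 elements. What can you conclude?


Modus ponens: P → Q, P ⊢ Q
P: the list has at least 49 elements
Q: the list has at least 44 elements
We have P → Q and P is true.
By modus ponens, Q must be true.

The list has at least 44 elements


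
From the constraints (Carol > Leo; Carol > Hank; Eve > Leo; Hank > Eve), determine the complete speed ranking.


Constraints: Carol > Leo; Carol > Hank; Eve > Leo; Hank > Eve
Method: at each step, the next-highest is the one remaining person who never appears on the smaller side of a constraint between remaining people.
  Step 1: remaining {Carol, Hank, Eve, Leo}; on the smaller side: {Hank, Eve, Leo} → Carol is next (Carol > Leo; Carol > Hank).
  Step 2: remaining {Hank, Eve, Leo}; on the smaller side: {Eve, Leo} → Hank is next (Hank > Eve).
  Step 3: remaining {Eve, Leo}; on the smaller side: {Leo} → Eve is next (Eve > Leo).
  Step 4: only Leo remains → lowest.
Final ranking (highest to lowest):

Carol > Hank > Eve > Leo


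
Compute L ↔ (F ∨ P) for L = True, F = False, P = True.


L = True, F = False, P = True
Step 1: F ∨ P = False OR True = True
Step 2: L ↔ (True): true when both sides have same truth value.
Result: True ↔ True = True

True


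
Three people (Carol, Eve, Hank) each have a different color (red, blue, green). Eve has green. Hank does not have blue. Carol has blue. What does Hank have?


From clues:
  Eve → green
  Carol → blue
By elimination, Hank gets the remaining.

red


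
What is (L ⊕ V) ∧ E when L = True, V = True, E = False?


L = True, V = True, E = False
Step 1: L ⊕ V = True XOR True = False
Step 2: False ∧ E = False AND False = False
XOR true when exactly one of L,V is true; then AND with E.

False


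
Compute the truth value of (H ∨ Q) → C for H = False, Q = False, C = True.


H = False, Q = False, C = True
Step 1: H ∨ Q = False OR False = False
Step 2: (False) → C: false only when antecedent=True and C=False.
Result: True

True


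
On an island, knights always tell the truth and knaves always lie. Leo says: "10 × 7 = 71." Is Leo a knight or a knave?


Statement: "10 × 7 = 71."
Actual: 10 × 7 = 70
Claimed: 71
Statement is FALSE → Leo lies → Knave

Knave


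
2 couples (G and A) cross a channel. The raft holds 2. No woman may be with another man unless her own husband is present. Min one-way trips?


Label couples G and A.
1. WG+WA → (far: WG,WA; near: HG,HA)
2. WG ←   (far: WA; near: HG,HA,WG)
3. HG+HA → (far: HG,HA,WA; near: WG)
4. HG ←   (far: HA,WA; near: HG,WG)  — HG returns, since WG is alone on near bank
5. HG+WG → (far: all four; near: empty)
Every state respects the constraint.
Minimum trips = 5

5


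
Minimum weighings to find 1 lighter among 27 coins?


Each weighing has 3 outcomes (left heavy / balance / right heavy), so k weighings distinguish at most 3^k cases; splitting into three near-equal groups achieves this.
Need 3^k ≥ 27: 3^2 = 9 < 27 ≤ 3^3 = 27
k = ⌈log₃(27)⌉ = 3

3


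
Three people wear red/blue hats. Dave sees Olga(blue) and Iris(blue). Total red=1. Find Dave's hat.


Total red = 1, seen red = 0
Own red = 1 - 0 = 1
Dave's hat is red.

red


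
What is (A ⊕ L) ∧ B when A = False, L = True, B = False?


A = False, L = True, B = False
Step 1: A ⊕ L = False XOR True = True
Step 2: True ∧ B = True AND False = False
XOR true when exactly one of A,L is true; then AND with B.

False


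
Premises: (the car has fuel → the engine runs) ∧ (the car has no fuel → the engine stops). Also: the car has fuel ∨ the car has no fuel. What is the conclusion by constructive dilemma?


Constructive dilemma: (P → Q) ∧ (R → S), P ∨ R ⊢ Q ∨ S
Premise 1: the car has fuel → the engine runs
Premise 2: the car has no fuel → the engine stops
Premise 3: the car has fuel ∨ the car has no fuel
Case 1: Assuming the car has fuel, then by Premise 1, the engine runs.
Case 2: Assuming the car has no fuel, then by Premise 2, the engine stops.
Since one of the car has fuel or the car has no fuel must hold, we get the engine runs or the engine stops.

The engine runs or the engine stops.


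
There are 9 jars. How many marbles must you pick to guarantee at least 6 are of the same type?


Pigeonhole: to guarantee k in one of n categories, need (k-1)×n + 1.
k = 6, n = 9
Minimum = (6-1) × 9 + 1 = 5 × 9 + 1

46


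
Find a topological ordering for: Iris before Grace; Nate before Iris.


Constraints: Iris before Grace; Nate before Iris
Method: repeatedly schedule the remaining task that has no remaining task required before it.
  Step 1: remaining {Grace, Nate, Iris}; every task except Nate still has a predecessor pending → schedule Nate.
  Step 2: remaining {Grace, Iris}; every task except Iris still has a predecessor pending → schedule Iris.
  Step 3: only Grace remains → schedule Grace.
Resulting order:

Nate → Iris → Grace


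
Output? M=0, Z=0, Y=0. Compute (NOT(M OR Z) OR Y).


M OR Z = 0
NOT(0) = 1
1 OR 0 = 1

1


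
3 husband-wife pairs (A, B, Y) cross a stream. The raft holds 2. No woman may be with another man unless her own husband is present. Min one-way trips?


Label couples A, B, Y (H = husband, W = wife).
Counting alone: 6 people, the raft carries 2 and someone must bring it back, so each round trip nets at most +1 on the far side until the last crossing → at least 9 trips. The jealousy constraint makes 9 impossible; the shortest valid schedule has 11:
1. WA+WB →  (far: WA,WB; near: HA,HB,HY,WY)
2. WA ←       (far: WB; near: HA,HB,HY,WA,WY)
3. WA+WY →  (far: WA,WB,WY; near: HA,HB,HY)
4. WA ←       (far: WB,WY; near: HA,HB,HY,WA)
5. HB+HY →  (far: HB,WB,HY,WY; near: HA,WA)
6. HB+WB ←  (far: HY,WY; near: HA,WA,HB,WB)
7. HA+HB →  (far: HA,HB,HY,WY; near: WA,WB)
8. WY ←       (far: HA,HB,HY; near: WA,WB,WY)
9. WA+WB →  (far: HA,WA,HB,WB,HY; near: WY)
10. HY ←      (far: HA,WA,HB,WB; near: HY,WY)
11. HY+WY → (far: all six; near: empty)
In every state each wife is either with her husband or with no other man.
Minimum trips = 11

11


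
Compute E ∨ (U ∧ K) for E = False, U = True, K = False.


E = False, U = True, K = False
Step 1: U ∧ K = True AND False = False
Step 2: E ∨ False = False OR False = False
AND evaluated first (higher precedence); then OR applied.

False


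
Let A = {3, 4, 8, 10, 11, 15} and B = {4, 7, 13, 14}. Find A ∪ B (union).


A = {3, 4, 8, 10, 11, 15}
B = {4, 7, 13, 14}
Operation: union
All elements combined: 3, 4, 7, 8, 10, 11, 13, 14, 15

{3, 4, 7, 8, 10, 11, 13, 14, 15}


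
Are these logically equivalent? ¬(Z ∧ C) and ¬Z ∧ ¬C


Expression 1: ¬(Z ∧ C)
Expression 2: ¬Z ∧ ¬C
Truth table (Z C | Expr1 Expr2):
  T T |   F     F
  T F |   T     F   ← differ
  F T |   T     F   ← differ
  F F |   T     T
Counterexample: Z=T, C=F gives Expr1 = T but Expr2 = F, so the expressions are NOT logically equivalent.

No


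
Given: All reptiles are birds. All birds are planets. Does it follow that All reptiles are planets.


Premise 1: All reptiles are birds.
Premise 2: All birds are planets.
Conclusion: All reptiles are planets.
Barbara syllogism (AAA-1): All A are B, All B are C → All A are C.
Middle term (birds) distributed in premise 2.

Valid


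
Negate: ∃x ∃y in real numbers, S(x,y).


Original: ∃x ∃y S(x,y)
Rule: ¬∀→∃, ¬∃→∀, negate predicate.
Negation: ∀x ∀y ¬S(x,y)

∀x ∀y ¬S(x,y)


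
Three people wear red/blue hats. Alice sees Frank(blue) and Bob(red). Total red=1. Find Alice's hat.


Total red = 1, seen red = 1
Own red = 1 - 1 = 0
Alice's hat is blue.

blue


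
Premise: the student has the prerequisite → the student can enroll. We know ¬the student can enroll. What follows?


Modus tollens: P → Q, ¬Q ⊢ ¬P
P: the student has the prerequisite
Q: the student can enroll
We have P → Q and Q is false.
By modus tollens, P must be false.

It is not the case that the student has the prerequisite


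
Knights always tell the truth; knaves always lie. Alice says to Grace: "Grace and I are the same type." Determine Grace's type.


Alice says: "Grace and I are the same type."
Case 1: Alice is a Knight (truth-teller)
  Statement is true → they ARE the same → Grace is also a Knight
Case 2: Alice is a Knave (liar)
  Statement is false → they are NOT the same → Grace is a Knight
In both cases, Grace is a Knight.

Knight


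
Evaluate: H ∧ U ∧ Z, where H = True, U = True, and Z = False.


H = True, U = True, Z = False
Step 1: H ∧ U = True AND True = True
Step 2: (True) ∧ Z = (True) AND False = False
AND is true only when ALL operands are true.

False


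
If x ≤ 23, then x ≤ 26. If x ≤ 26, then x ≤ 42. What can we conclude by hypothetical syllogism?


Hypothetical syllogism: P → Q, Q → R ⊢ P → R
Premise 1: x ≤ 23 → x ≤ 26
Premise 2: x ≤ 26 → x ≤ 42
Chain the implications: the middle term (x ≤ 26) links the two.
Conclusion: If x ≤ 23, then x ≤ 42.

If x ≤ 23, then x ≤ 42.


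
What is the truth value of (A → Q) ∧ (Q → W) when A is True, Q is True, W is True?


A = True, Q = True, W = True
Step 1: A → Q is false only when A=True and Q=False. Result: True
Step 2: Q → W is false only when Q=True and W=False. Result: True
Step 3: True ∧ True = True

True


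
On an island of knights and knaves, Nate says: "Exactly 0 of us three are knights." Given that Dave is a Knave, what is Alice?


Nate claims exactly 0 knights among Nate, Dave, Alice.
Given: Dave is a Knave.

Case 1: Nate is a Knight (tells truth)
  Then exactly 0 of the three are knights.
  Counting Nate, Dave: 1 knight(s) so far. Need -1 more → impossible.
Case 2: Nate is a Knave (lies)
  Then the count is NOT 0.
  If Alice = Knave, count = 0 = 0 → claim would be true, contradicts lie.
  If Alice = Knight, count = 1 ≠ 0 → lie confirmed ✓

Alice is a Knight.

Knight


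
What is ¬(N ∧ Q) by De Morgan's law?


De Morgan's law: ¬(P ∧ Q) ≡ ¬P ∨ ¬Q
¬(N ∧ Q) = ¬N ∨ ¬Q

¬N ∨ ¬Q


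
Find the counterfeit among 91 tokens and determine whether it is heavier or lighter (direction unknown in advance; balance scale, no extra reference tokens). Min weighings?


Let n = 91. 182 possibilities (n tokens × lighter/heavier); each weighing has 3 outcomes.
Bound for k weighings: say the first weighing puts j tokens on each pan. If it tips, the 2j weighed tokens remain suspects (each with a known direction) and k-1 weighings give 3^(k-1) outcomes; 3^(k-1) is odd, so 2j ≤ 3^(k-1) - 1. If it balances, the n - 2j unweighed tokens remain with direction unknown: 2(n - 2j) ≤ 3^(k-1) - 1 by the same parity argument. Adding, n ≤ (3^(k-1) - 1) + (3^(k-1) - 1)/2 = (3^k - 3)/2, and the classical three-group strategy achieves this (3 tokens in 2 weighings, 12 in 3, 39 in 4, 120 in 5).
So we need the smallest k with (3^k - 3)/2 ≥ 91.
k = 4: (3^4 - 3)/2 = 39 < 91 ✗
k = 5: (3^5 - 3)/2 = 120 ≥ 91 ✓

5


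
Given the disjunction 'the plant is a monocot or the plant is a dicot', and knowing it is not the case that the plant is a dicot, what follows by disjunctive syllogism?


Disjunctive syllogism: P ∨ Q, ¬P ⊢ Q
Disjunction: the plant is a monocot ∨ the plant is a dicot
We know it is not the case that the plant is a dicot.
By disjunctive syllogism, the other disjunct must be true.

The plant is a monocot


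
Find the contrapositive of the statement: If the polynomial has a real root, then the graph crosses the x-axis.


Original: If the polynomial has a real root, then the graph crosses the x-axis
Contrapositive: If ¬Q, then ¬P
Negate Q: not (the graph crosses the x-axis)
Negate P: not (the polynomial has a real root)

If not (the graph crosses the x-axis), then not (the polynomial has a real root).


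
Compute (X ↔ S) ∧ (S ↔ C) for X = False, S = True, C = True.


X = False, S = True, C = True
Step 1: X ↔ S is true when X and S have the same value. Result: False
Step 2: S ↔ C is true when S and C have the same value. Result: True
Step 3: False ∧ True = False

False


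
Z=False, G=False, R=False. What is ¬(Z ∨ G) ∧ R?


Z = False, G = False, R = False
Expression: ¬(Z ∨ G) ∧ R
Step 1: Z ∨ G = False OR False = False
Step 2: ¬(Z ∨ G) = NOT False = True
Step 3: (True) ∧ R = True AND False = False

False


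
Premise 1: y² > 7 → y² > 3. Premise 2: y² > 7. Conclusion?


Modus ponens: P → Q, P ⊢ Q
P: y² > 7
Q: y² > 3
We have P → Q and P is true.
By modus ponens, Q must be true.

y² > 3


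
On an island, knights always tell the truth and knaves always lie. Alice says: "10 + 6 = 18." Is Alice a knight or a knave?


Statement: "10 + 6 = 18."
Actual: 10 + 6 = 16
Claimed: 18
Statement is FALSE → Alice lies → Knave

Knave


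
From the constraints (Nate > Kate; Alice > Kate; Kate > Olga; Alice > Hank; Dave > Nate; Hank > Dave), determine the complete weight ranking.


Constraints: Nate > Kate; Alice > Kate; Kate > Olga; Alice > Hank; Dave > Nate; Hank > Dave
Method: at each step, the next-highest is the one remaining person who never appears on the smaller side of a constraint between remaining people.
  Step 1: remaining {Olga, Kate, Alice, Nate, Dave, Hank}; on the smaller side: {Olga, Kate, Nate, Dave, Hank} → Alice is next (Alice > Kate; Alice > Hank).
  Step 2: remaining {Olga, Kate, Nate, Dave, Hank}; on the smaller side: {Olga, Kate, Nate, Dave} → Hank is next (Hank > Dave).
  Step 3: remaining {Olga, Kate, Nate, Dave}; on the smaller side: {Olga, Kate, Nate} → Dave is next (Dave > Nate).
  Step 4: remaining {Olga, Kate, Nate}; on the smaller side: {Olga, Kate} → Nate is next (Nate > Kate).
  Step 5: remaining {Olga, Kate}; on the smaller side: {Olga} → Kate is next (Kate > Olga).
  Step 6: only Olga remains → lowest.
Final ranking (highest to lowest):

Alice > Hank > Dave > Nate > Kate > Olga


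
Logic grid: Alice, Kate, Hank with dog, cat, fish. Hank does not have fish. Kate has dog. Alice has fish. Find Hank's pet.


From clues:
  Alice → fish
  Kate → dog
By elimination, Hank gets the remaining.

cat


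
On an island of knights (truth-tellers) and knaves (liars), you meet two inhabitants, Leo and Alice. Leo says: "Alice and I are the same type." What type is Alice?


Leo says: "Alice and I are the same type."
Case 1: Leo is a Knight (truth-teller)
  Statement is true → they ARE the same → Alice is also a Knight
Case 2: Leo is a Knave (liar)
  Statement is false → they are NOT the same → Alice is a Knight
In both cases, Alice is a Knight.

Knight


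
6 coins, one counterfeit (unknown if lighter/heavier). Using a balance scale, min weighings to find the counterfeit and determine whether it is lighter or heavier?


Let n = 6. 12 possibilities (n coins × lighter/heavier); each weighing has 3 outcomes.
Bound for k weighings: say the first weighing puts j coins on each pan. If it tips, the 2j weighed coins remain suspects (each with a known direction) and k-1 weighings give 3^(k-1) outcomes; 3^(k-1) is odd, so 2j ≤ 3^(k-1) - 1. If it balances, the n - 2j unweighed coins remain with direction unknown: 2(n - 2j) ≤ 3^(k-1) - 1 by the same parity argument. Adding, n ≤ (3^(k-1) - 1) + (3^(k-1) - 1)/2 = (3^k - 3)/2, and the classical three-group strategy achieves this (3 coins in 2 weighings, 12 in 3, 39 in 4, 120 in 5).
So we need the smallest k with (3^k - 3)/2 ≥ 6.
k = 2: (3^2 - 3)/2 = 3 < 6 ✗
k = 3: (3^3 - 3)/2 = 12 ≥ 6 ✓

3


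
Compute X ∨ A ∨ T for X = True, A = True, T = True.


X = True, A = True, T = True
Step 1: X ∨ A = True OR True = True
Step 2: True ∨ T = True OR True = True
OR is true when at least one operand is true.

True


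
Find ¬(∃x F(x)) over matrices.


Original: ∃x F(x)
Rule: ¬∀→∃, ¬∃→∀, negate predicate.
Negation: ∀x ¬F(x)

∀x ¬F(x)


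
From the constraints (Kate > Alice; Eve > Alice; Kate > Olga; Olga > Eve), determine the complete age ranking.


Constraints: Kate > Alice; Eve > Alice; Kate > Olga; Olga > Eve
Method: at each step, the next-highest is the one remaining person who never appears on the smaller side of a constraint between remaining people.
  Step 1: remaining {Alice, Kate, Eve, Olga}; on the smaller side: {Alice, Eve, Olga} → Kate is next (Kate > Alice; Kate > Olga).
  Step 2: remaining {Alice, Eve, Olga}; on the smaller side: {Alice, Eve} → Olga is next (Olga > Eve).
  Step 3: remaining {Alice, Eve}; on the smaller side: {Alice} → Eve is next (Eve > Alice).
  Step 4: only Alice remains → lowest.
Final ranking (highest to lowest):

Kate > Olga > Eve > Alice


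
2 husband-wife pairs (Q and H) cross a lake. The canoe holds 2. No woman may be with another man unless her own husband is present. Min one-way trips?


Label couples Q and H.
1. WQ+WH → (far: WQ,WH; near: HQ,HH)
2. WQ ←   (far: WH; near: HQ,HH,WQ)
3. HQ+HH → (far: HQ,HH,WH; near: WQ)
4. HQ ←   (far: HH,WH; near: HQ,WQ)  — HQ returns, since WQ is alone on near bank
5. HQ+WQ → (far: all four; near: empty)
Every state respects the constraint.
Minimum trips = 5

5


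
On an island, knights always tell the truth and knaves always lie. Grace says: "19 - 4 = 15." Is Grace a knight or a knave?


Statement: "19 - 4 = 15."
Actual: 19 - 4 = 15
Claimed: 15
Statement is TRUE → Grace tells the truth → Knight

Knight


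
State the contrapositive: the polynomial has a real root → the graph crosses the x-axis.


Original: If the polynomial has a real root, then the graph crosses the x-axis
Contrapositive: If ¬Q, then ¬P
Negate Q: not (the graph crosses the x-axis)
Negate P: not (the polynomial has a real root)

If not (the graph crosses the x-axis), then not (the polynomial has a real root).


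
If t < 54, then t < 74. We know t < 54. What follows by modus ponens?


Modus ponens: P → Q, P ⊢ Q
P: t < 54
Q: t < 74
We have P → Q and P is true.
By modus ponens, Q must be true.

t < 74


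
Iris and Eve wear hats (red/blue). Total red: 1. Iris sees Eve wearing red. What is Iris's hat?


Total red = 1, Eve = red
Red accounted for: 1
Remaining for Iris: 0
Iris's hat is blue.

blue


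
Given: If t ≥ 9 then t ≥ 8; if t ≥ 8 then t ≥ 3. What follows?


Hypothetical syllogism: P → Q, Q → R ⊢ P → R
Premise 1: t ≥ 9 → t ≥ 8
Premise 2: t ≥ 8 → t ≥ 3
Chain the implications: the middle term (t ≥ 8) links the two.
Conclusion: If t ≥ 9, then t ≥ 3.

If t ≥ 9, then t ≥ 3.


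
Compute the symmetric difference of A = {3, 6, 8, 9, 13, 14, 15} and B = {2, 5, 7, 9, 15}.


A = {3, 6, 8, 9, 13, 14, 15}
B = {2, 5, 7, 9, 15}
Operation: symmetric difference
In A only: [3, 6, 8, 13, 14], in B only: [2, 5, 7]

{2, 3, 5, 6, 7, 8, 13, 14}


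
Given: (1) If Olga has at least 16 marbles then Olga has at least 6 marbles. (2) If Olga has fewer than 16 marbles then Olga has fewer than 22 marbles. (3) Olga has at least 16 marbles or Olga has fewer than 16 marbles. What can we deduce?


Constructive dilemma: (P → Q) ∧ (R → S), P ∨ R ⊢ Q ∨ S
Premise 1: Olga has at least 16 marbles → Olga has at least 6 marbles
Premise 2: Olga has fewer than 16 marbles → Olga has fewer than 22 marbles
Premise 3: Olga has at least 16 marbles ∨ Olga has fewer than 16 marbles
Case 1: Assuming Olga has at least 16 marbles, then by Premise 1, Olga has at least 6 marbles.
Case 2: Assuming Olga has fewer than 16 marbles, then by Premise 2, Olga has fewer than 22 marbles.
Since one of Olga has at least 16 marbles or Olga has fewer than 16 marbles must hold, we get Olga has at least 6 marbles or Olga has fewer than 22 marbles.

Olga has at least 6 marbles or Olga has fewer than 22 marbles.


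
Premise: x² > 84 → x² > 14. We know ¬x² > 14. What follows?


Modus tollens: P → Q, ¬Q ⊢ ¬P
P: x² > 84
Q: x² > 14
We have P → Q and Q is false.
By modus tollens, P must be false.

It is not the case that x² > 84


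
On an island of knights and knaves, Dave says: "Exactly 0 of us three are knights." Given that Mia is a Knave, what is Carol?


Dave claims exactly 0 knights among Dave, Mia, Carol.
Given: Mia is a Knave.

Case 1: Dave is a Knight (tells truth)
  Then exactly 0 of the three are knights.
  Counting Dave, Mia: 1 knight(s) so far. Need -1 more → impossible.
Case 2: Dave is a Knave (lies)
  Then the count is NOT 0.
  If Carol = Knave, count = 0 = 0 → claim would be true, contradicts lie.
  If Carol = Knight, count = 1 ≠ 0 → lie confirmed ✓

Carol is a Knight.

Knight


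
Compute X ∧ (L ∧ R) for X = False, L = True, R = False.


X = False, L = True, R = False
Step 1: L ∧ R = True AND False = False
Step 2: X ∧ False = False AND False = False
AND is true only when ALL operands are true.

False


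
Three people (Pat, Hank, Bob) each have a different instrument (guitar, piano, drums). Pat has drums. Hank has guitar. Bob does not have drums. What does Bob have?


From clues:
  Pat → drums
  Hank → guitar
By elimination, Bob gets the remaining.

piano


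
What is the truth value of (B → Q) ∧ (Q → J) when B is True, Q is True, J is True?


B = True, Q = True, J = True
Step 1: B → Q is false only when B=True and Q=False. Result: True
Step 2: Q → J is false only when Q=True and J=False. Result: True
Step 3: True ∧ True = True

True


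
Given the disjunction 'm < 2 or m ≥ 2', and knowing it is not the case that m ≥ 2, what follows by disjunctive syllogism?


Disjunctive syllogism: P ∨ Q, ¬P ⊢ Q
Disjunction: m < 2 ∨ m ≥ 2
We know it is not the case that m ≥ 2.
By disjunctive syllogism, the other disjunct must be true.

m < 2


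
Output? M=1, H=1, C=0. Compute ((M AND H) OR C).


M AND H = 1&1 = 1
1 OR 0 = 1

1


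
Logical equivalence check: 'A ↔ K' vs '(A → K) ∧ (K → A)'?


Expression 1: A ↔ K
Expression 2: (A → K) ∧ (K → A)
Truth table (A K | Expr1 Expr2):
  T T |   T     T
  T F |   F     F
  F T |   F     F
  F F |   T     T
All 4 rows agree, so the expressions are logically equivalent.

Yes


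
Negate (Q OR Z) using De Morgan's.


De Morgan's law: ¬(P ∨ Q) ≡ ¬P ∧ ¬Q
¬(Q ∨ Z) = ¬Q ∧ ¬Z

¬Q ∧ ¬Z


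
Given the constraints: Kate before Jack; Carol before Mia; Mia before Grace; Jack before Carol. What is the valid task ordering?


Constraints: Kate before Jack; Carol before Mia; Mia before Grace; Jack before Carol
Method: repeatedly schedule the remaining task that has no remaining task required before it.
  Step 1: remaining {Kate, Carol, Grace, Jack, Mia}; every task except Kate still has a predecessor pending → schedule Kate.
  Step 2: remaining {Carol, Grace, Jack, Mia}; every task except Jack still has a predecessor pending → schedule Jack.
  Step 3: remaining {Carol, Grace, Mia}; every task except Carol still has a predecessor pending → schedule Carol.
  Step 4: remaining {Grace, Mia}; every task except Mia still has a predecessor pending → schedule Mia.
  Step 5: only Grace remains → schedule Grace.
Resulting order:

Kate → Jack → Carol → Mia → Grace


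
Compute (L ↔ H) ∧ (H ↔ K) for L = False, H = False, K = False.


L = False, H = False, K = False
Step 1: L ↔ H is true when L and H have the same value. Result: True
Step 2: H ↔ K is true when H and K have the same value. Result: True
Step 3: True ∧ True = True

True


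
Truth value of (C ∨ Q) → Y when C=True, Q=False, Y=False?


C = True, Q = False, Y = False
Expression: (C ∨ Q) → Y
Step 1: C ∨ Q = True OR False = True
Step 2: (True) → Y = True → False (false only if antecedent True and consequent False) = False

False


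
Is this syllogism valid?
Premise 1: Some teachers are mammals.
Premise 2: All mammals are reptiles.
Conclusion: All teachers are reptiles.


Premise 1: Some teachers are mammals.
Premise 2: All mammals are reptiles.
Conclusion: All teachers are reptiles.
Fallacy: illicit minor. The minor term (teachers) is distributed in the conclusion ('All teachers ...') but undistributed in its premise ('Some teachers are mammals' doesn't cover all teachers).
Only 'Some teachers are reptiles' follows, not 'All'.

Invalid


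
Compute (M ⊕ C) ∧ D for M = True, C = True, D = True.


M = True, C = True, D = True
Step 1: M ⊕ C = True XOR True = False
Step 2: False ∧ D = False AND True = False
XOR true when exactly one of M,C is true; then AND with D.

False


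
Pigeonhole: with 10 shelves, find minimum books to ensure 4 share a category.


Pigeonhole: to guarantee k in one of n categories, need (k-1)×n + 1.
k = 4, n = 10
Minimum = (4-1) × 10 + 1 = 3 × 10 + 1

31


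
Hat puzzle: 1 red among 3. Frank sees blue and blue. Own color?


Total red = 1, seen red = 0
Own red = 1 - 0 = 1
Frank's hat is red.

red


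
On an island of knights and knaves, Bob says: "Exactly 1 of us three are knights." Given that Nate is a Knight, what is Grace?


Bob claims exactly 1 knights among Bob, Nate, Grace.
Given: Nate is a Knight.

Case 1: Bob is a Knight (tells truth)
  Then exactly 1 of the three are knights.
  Counting Bob, Nate: 2 knight(s) so far. Need -1 more → impossible.
Case 2: Bob is a Knave (lies)
  Then the count is NOT 1.
  If Grace = Knave, count = 1 = 1 → claim would be true, contradicts lie.
  If Grace = Knight, count = 2 ≠ 1 → lie confirmed ✓

Grace is a Knight.

Knight


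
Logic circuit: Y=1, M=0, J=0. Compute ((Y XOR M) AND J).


Y XOR M = 1^0 = 1
1 AND 0 = 0

0


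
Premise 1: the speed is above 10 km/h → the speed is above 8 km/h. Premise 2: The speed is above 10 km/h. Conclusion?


Modus ponens: P → Q, P ⊢ Q
P: the speed is above 10 km/h
Q: the speed is above 8 km/h
We have P → Q and P is true.
By modus ponens, Q must be true.

The speed is above 8 km/h


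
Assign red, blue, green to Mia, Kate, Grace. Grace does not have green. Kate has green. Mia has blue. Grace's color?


From clues:
  Kate → green
  Mia → blue
By elimination, Grace gets the remaining.

red


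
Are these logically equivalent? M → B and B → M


Expression 1: M → B
Expression 2: B → M
Truth table (M B | Expr1 Expr2):
  T T |   T     T
  T F |   F     T   ← differ
  F T |   T     F   ← differ
  F F |   T     T
Counterexample: M=T, B=F gives Expr1 = F but Expr2 = T, so the expressions are NOT logically equivalent.

No


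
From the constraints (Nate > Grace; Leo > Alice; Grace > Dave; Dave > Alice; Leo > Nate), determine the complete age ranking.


Constraints: Nate > Grace; Leo > Alice; Grace > Dave; Dave > Alice; Leo > Nate
Method: at each step, the next-highest is the one remaining person who never appears on the smaller side of a constraint between remaining people.
  Step 1: remaining {Leo, Grace, Nate, Dave, Alice}; on the smaller side: {Grace, Nate, Dave, Alice} → Leo is next (Leo > Alice; Leo > Nate).
  Step 2: remaining {Grace, Nate, Dave, Alice}; on the smaller side: {Grace, Dave, Alice} → Nate is next (Nate > Grace).
  Step 3: remaining {Grace, Dave, Alice}; on the smaller side: {Dave, Alice} → Grace is next (Grace > Dave).
  Step 4: remaining {Dave, Alice}; on the smaller side: {Alice} → Dave is next (Dave > Alice).
  Step 5: only Alice remains → lowest.
Final ranking (highest to lowest):

Leo > Nate > Grace > Dave > Alice


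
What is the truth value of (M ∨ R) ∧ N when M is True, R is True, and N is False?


M = True, R = True, N = False
Step 1: M ∨ R = True OR True = True
Step 2: True ∧ N = True AND False = False
OR is true when at least one operand is true; AND requires both.

False


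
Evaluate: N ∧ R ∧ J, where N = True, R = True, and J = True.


N = True, R = True, J = True
Step 1: N ∧ R = True AND True = True
Step 2: (True) ∧ J = (True) AND True = True
AND is true only when ALL operands are true.

True


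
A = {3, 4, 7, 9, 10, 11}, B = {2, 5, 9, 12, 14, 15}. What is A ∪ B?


A = {3, 4, 7, 9, 10, 11}
B = {2, 5, 9, 12, 14, 15}
Operation: union
All elements combined: 2, 3, 4, 5, 7, 9, 10, 11, 12, 14, 15

{2, 3, 4, 5, 7, 9, 10, 11, 12, 14, 15}


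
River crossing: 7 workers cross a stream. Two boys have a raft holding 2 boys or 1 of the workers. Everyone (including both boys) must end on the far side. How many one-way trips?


Per crossing of one of the workers: boys→, one←, one of the workers→, one← = 4 trips
7 × 4 = 28, + 1 final boys→ = 29
Minimum trips = 29

29


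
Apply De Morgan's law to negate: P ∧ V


De Morgan's law: ¬(P ∧ Q) ≡ ¬P ∨ ¬Q
¬(P ∧ V) = ¬P ∨ ¬V

¬P ∨ ¬V


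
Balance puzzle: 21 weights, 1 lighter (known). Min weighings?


Each weighing has 3 outcomes (left heavy / balance / right heavy), so k weighings distinguish at most 3^k cases; splitting into three near-equal groups achieves this.
Need 3^k ≥ 21: 3^2 = 9 < 21 ≤ 3^3 = 27
k = ⌈log₃(21)⌉ = 3

3


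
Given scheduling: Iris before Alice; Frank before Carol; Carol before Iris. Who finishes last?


Constraints: Iris before Alice; Frank before Carol; Carol before Iris
The last task can have nothing scheduled after it, so it must never appear on the left of a 'before'.
Tasks appearing before some other task: Iris, Frank, Carol.
The only task not in that list is Alice → it is last.

Alice


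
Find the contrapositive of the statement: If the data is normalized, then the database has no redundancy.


Original: If the data is normalized, then the database has no redundancy
Contrapositive: If ¬Q, then ¬P
Negate Q: not (the database has no redundancy)
Negate P: not (the data is normalized)

If not (the database has no redundancy), then not (the data is normalized).


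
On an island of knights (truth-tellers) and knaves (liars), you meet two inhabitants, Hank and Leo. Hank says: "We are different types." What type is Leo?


Hank says: "We are different types."
Case 1: Hank is a Knight (truth-teller)
  Statement is true → they ARE different → Leo is a Knave
Case 2: Hank is a Knave (liar)
  Statement is false → they are NOT different → Leo is a Knave
In both cases, Leo is a Knave.

Knave


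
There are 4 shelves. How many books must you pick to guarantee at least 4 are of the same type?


Pigeonhole: to guarantee k in one of n categories, need (k-1)×n + 1.
k = 4, n = 4
Minimum = (4-1) × 4 + 1 = 3 × 4 + 1

13


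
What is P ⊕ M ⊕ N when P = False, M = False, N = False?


P = False, M = False, N = False
Step 1: P ⊕ M = False XOR False = False
Step 2: False ⊕ N = False XOR False = False
XOR is true when an odd number of operands are true.

False


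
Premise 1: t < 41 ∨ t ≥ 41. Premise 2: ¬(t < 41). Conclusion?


Disjunctive syllogism: P ∨ Q, ¬P ⊢ Q
Disjunction: t < 41 ∨ t ≥ 41
We know it is not the case that t < 41.
By disjunctive syllogism, the other disjunct must be true.

t ≥ 41


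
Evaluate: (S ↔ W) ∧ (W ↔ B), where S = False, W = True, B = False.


S = False, W = True, B = False
Step 1: S ↔ W is true when S and W have the same value. Result: False
Step 2: W ↔ B is true when W and B have the same value. Result: False
Step 3: False ∧ False = False

False


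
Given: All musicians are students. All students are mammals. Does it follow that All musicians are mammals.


Premise 1: All musicians are students.
Premise 2: All students are mammals.
Conclusion: All musicians are mammals.
Barbara syllogism (AAA-1): All A are B, All B are C → All A are C.
Middle term (students) distributed in premise 2.

Valid


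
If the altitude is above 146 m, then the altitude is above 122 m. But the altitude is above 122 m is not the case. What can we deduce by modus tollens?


Modus tollens: P → Q, ¬Q ⊢ ¬P
P: the altitude is above 146 m
Q: the altitude is above 122 m
We have P → Q and Q is false.
By modus tollens, P must be false.

It is not the case that the altitude is above 146 m


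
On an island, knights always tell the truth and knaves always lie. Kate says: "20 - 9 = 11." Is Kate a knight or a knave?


Statement: "20 - 9 = 11."
Actual: 20 - 9 = 11
Claimed: 11
Statement is TRUE → Kate tells the truth → Knight

Knight


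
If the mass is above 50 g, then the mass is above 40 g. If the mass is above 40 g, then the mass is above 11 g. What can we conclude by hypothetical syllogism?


Hypothetical syllogism: P → Q, Q → R ⊢ P → R
Premise 1: the mass is above 50 g → the mass is above 40 g
Premise 2: the mass is above 40 g → the mass is above 11 g
Chain the implications: the middle term (the mass is above 40 g) links the two.
Conclusion: If the mass is above 50 g, then the mass is above 11 g.

If the mass is above 50 g, then the mass is above 11 g.


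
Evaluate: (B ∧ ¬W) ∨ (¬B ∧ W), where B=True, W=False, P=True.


B = True, W = False, P = True
Expression: (B ∧ ¬W) ∨ (¬B ∧ W)
Step 1: ¬W = NOT False = True
Step 2: B ∧ ¬W = True AND True = True
Step 3: ¬B = NOT True = False
Step 4: ¬B ∧ W = False AND False = False
Step 5: (True) ∨ (False) = True OR False = True

True
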